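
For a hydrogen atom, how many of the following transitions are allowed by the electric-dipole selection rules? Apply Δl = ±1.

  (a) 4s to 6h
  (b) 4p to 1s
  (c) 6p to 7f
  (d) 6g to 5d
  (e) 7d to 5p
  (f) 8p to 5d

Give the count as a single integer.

(a) forbidden — Δl = +5 (E1 requires Δl = ±1)
(b) allowed
(c) forbidden — Δl = +2 (E1 requires Δl = ±1)
(d) forbidden — Δl = -2 (E1 requires Δl = ±1)
(e) allowed
(f) allowed
Total allowed: 3 of 6.

3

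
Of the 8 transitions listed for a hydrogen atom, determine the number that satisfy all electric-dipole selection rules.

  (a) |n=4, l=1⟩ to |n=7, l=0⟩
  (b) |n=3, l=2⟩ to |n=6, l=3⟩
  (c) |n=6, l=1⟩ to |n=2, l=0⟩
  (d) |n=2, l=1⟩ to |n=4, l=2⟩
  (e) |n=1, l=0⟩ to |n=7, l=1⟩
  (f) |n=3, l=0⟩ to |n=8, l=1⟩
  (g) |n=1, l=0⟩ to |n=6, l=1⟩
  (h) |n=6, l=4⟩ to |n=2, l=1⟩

(a) allowed
(b) allowed
(c) allowed
(d) allowed
(e) allowed
(f) allowed
(g) allowed
(h) forbidden — Δl = -3 (E1 requires Δl = ±1)
Total allowed: 7 of 8.

7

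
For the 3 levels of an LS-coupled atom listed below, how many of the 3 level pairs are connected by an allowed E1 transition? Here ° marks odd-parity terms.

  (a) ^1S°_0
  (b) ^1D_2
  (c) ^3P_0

0

(a)–(b): forbidden (ΔL, ΔJ).
(a)–(c): forbidden (ΔS, ΔJ).
(b)–(c): forbidden (parity, ΔS, ΔJ).
Allowed pairs: 0 of 3.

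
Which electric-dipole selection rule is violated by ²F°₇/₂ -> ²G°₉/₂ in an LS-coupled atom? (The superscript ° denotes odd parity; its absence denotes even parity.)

Initial level: S=1/2, L=3, J=7/2, parity odd. Final level: S=1/2, L=4, J=9/2, parity odd.
Parity must change: odd → odd — fails.
ΔS = 0: S: 1/2 → 1/2 — ok.
ΔL = 0, ±1 (not L=0↔0): L: 3 → 4, ΔL = +1 — ok.
ΔJ = 0, ±1 (not J=0↔0): J: 7/2 → 9/2, ΔJ = +1 — ok.

parity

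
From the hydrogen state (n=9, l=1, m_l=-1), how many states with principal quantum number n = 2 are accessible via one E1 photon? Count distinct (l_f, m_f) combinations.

E1 requires Δl = ±1, so l_f ∈ {0, 2}; with 0 ≤ l_f ≤ n_f−1 = 1, the allowed l_f values are {0}.
For l_f = 0: m_f ∈ {m_i−1, m_i, m_i+1} ∩ [−0, 0] = {0} → 1 state.
Total: 1.

1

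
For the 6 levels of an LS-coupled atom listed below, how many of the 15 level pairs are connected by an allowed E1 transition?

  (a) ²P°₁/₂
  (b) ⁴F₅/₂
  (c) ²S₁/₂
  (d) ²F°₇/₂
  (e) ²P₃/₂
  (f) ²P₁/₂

(a)–(b): forbidden (ΔS, ΔL, ΔJ).
(a)–(c): allowed.
(a)–(d): forbidden (parity, ΔL, ΔJ).
(a)–(e): allowed.
(a)–(f): allowed.
(b)–(c): forbidden (parity, ΔS, ΔL, ΔJ).
(b)–(d): forbidden (ΔS).
(b)–(e): forbidden (parity, ΔS, ΔL).
(b)–(f): forbidden (parity, ΔS, ΔL, ΔJ).
(c)–(d): forbidden (ΔL, ΔJ).
(c)–(e): forbidden (parity).
(c)–(f): forbidden (parity).
(d)–(e): forbidden (ΔL, ΔJ).
(d)–(f): forbidden (ΔL, ΔJ).
(e)–(f): forbidden (parity).
Allowed pairs: 3 of 15.

3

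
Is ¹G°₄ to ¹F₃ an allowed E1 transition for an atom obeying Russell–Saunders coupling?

allowed

Parity must change: odd → even — ok.
ΔS = 0: S: 0 → 0 — ok.
ΔL = 0, ±1 (not L=0↔0): L: 4 → 3, ΔL = -1 — ok.
ΔJ = 0, ±1 (not J=0↔0): J: 4 → 3, ΔJ = -1 — ok.
All four E1 rules are satisfied.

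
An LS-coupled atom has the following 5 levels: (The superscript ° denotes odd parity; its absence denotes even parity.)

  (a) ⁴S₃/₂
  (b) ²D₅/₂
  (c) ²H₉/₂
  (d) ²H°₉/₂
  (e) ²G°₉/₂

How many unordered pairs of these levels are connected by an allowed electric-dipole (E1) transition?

2

(a)–(b): forbidden (parity, ΔS, ΔL).
(a)–(c): forbidden (parity, ΔS, ΔL, ΔJ).
(a)–(d): forbidden (ΔS, ΔL, ΔJ).
(a)–(e): forbidden (ΔS, ΔL, ΔJ).
(b)–(c): forbidden (parity, ΔL, ΔJ).
(b)–(d): forbidden (ΔL, ΔJ).
(b)–(e): forbidden (ΔL, ΔJ).
(c)–(d): allowed.
(c)–(e): allowed.
(d)–(e): forbidden (parity).
Allowed pairs: 2 of 10.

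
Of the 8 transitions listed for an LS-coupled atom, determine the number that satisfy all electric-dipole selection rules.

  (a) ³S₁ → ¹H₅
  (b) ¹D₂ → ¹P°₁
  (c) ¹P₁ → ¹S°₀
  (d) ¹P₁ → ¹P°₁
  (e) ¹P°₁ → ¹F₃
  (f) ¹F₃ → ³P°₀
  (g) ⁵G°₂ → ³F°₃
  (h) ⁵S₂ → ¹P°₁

3

(a) forbidden (parity, ΔS, ΔL, ΔJ fail)
(b) allowed
(c) allowed
(d) allowed
(e) forbidden (ΔL, ΔJ fail)
(f) forbidden (ΔS, ΔL, ΔJ fail)
(g) forbidden (parity, ΔS fail)
(h) forbidden (ΔS fails)
Total allowed: 3 of 8.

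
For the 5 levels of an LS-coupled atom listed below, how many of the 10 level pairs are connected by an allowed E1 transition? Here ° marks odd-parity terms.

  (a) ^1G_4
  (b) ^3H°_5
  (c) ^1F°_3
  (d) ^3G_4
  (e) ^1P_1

2

(a)–(b): forbidden (ΔS).
(a)–(c): allowed.
(a)–(d): forbidden (parity, ΔS).
(a)–(e): forbidden (parity, ΔL, ΔJ).
(b)–(c): forbidden (parity, ΔS, ΔL, ΔJ).
(b)–(d): allowed.
(b)–(e): forbidden (ΔS, ΔL, ΔJ).
(c)–(d): forbidden (ΔS).
(c)–(e): forbidden (ΔL, ΔJ).
(d)–(e): forbidden (parity, ΔS, ΔL, ΔJ).
Allowed pairs: 2 of 10.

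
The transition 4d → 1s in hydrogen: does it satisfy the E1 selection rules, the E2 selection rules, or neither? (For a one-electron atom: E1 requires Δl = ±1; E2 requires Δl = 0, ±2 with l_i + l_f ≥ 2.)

Δl = 0 − 2 = -2; l_i + l_f = 2.
E1 (Δl = ±1): not satisfied.
E2 (Δl = 0,±2, l_i+l_f ≥ 2): satisfied.

E2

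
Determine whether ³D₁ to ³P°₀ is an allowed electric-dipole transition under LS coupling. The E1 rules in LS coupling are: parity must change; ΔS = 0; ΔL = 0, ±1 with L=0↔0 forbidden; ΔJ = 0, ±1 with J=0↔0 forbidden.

Parity must change: even → odd — satisfied.
ΔS = 0: S: 1 → 1 — satisfied.
ΔL = 0, ±1 (not L=0↔0): L: 2 → 1, ΔL = -1 — satisfied.
ΔJ = 0, ±1 (not J=0↔0): J: 1 → 0, ΔJ = -1 — satisfied.
All four E1 rules are satisfied.

allowed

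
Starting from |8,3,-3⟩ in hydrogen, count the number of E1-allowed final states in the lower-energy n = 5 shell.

4

E1 requires Δl = ±1, so l_f ∈ {2, 4}; with 0 ≤ l_f ≤ n_f−1 = 4, the allowed l_f values are {2, 4}.
For l_f = 2: m_f ∈ {m_i−1, m_i, m_i+1} ∩ [−2, 2] = {-2} → 1 state.
For l_f = 4: m_f ∈ {m_i−1, m_i, m_i+1} ∩ [−4, 4] = {-4, -3, -2} → 3 states.
Total: 4.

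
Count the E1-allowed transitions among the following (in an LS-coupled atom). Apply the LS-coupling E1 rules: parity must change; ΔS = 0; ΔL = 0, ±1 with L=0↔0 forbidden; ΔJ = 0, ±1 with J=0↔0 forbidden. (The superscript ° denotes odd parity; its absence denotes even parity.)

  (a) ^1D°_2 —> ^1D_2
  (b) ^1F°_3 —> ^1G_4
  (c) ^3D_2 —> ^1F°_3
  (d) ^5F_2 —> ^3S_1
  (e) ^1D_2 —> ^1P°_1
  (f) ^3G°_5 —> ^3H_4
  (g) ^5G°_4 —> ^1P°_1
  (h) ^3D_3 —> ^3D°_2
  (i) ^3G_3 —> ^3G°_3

(a) allowed
(b) allowed
(c) forbidden (ΔS fails)
(d) forbidden (parity, ΔS, ΔL fail)
(e) allowed
(f) allowed
(g) forbidden (parity, ΔS, ΔL, ΔJ fail)
(h) allowed
(i) allowed
Total allowed: 6 of 9.

6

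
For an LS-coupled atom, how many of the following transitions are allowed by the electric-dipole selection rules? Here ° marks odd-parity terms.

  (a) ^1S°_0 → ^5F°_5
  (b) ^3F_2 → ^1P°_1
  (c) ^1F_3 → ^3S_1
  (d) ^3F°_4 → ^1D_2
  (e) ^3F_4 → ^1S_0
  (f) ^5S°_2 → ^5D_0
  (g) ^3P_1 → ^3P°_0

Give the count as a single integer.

(a) forbidden (parity, ΔS, ΔL, ΔJ fail)
(b) forbidden (ΔS, ΔL fail)
(c) forbidden (parity, ΔS, ΔL, ΔJ fail)
(d) forbidden (ΔS, ΔJ fail)
(e) forbidden (parity, ΔS, ΔL, ΔJ fail)
(f) forbidden (ΔL, ΔJ fail)
(g) allowed
Total allowed: 1 of 7.

1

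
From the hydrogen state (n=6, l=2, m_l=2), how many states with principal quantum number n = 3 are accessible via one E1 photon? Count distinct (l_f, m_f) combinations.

1

E1 requires Δl = ±1, so l_f ∈ {1, 3}; with 0 ≤ l_f ≤ n_f−1 = 2, the allowed l_f values are {1}.
For l_f = 1: m_f ∈ {m_i−1, m_i, m_i+1} ∩ [−1, 1] = {1} → 1 state.
Total: 1.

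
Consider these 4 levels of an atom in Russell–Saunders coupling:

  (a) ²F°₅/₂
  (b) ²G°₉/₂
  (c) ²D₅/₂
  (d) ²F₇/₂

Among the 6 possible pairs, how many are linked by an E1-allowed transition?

3

(a)–(b): forbidden (parity, ΔJ).
(a)–(c): allowed.
(a)–(d): allowed.
(b)–(c): forbidden (ΔL, ΔJ).
(b)–(d): allowed.
(c)–(d): forbidden (parity).
Allowed pairs: 3 of 6.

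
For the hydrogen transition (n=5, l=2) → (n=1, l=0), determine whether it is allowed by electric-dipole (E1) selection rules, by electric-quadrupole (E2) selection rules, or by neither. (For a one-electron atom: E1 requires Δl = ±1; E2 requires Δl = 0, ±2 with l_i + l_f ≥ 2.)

Δl = 0 − 2 = -2; l_i + l_f = 2.
E1 (Δl = ±1): not satisfied.
E2 (Δl = 0,±2, l_i+l_f ≥ 2): satisfied.

E2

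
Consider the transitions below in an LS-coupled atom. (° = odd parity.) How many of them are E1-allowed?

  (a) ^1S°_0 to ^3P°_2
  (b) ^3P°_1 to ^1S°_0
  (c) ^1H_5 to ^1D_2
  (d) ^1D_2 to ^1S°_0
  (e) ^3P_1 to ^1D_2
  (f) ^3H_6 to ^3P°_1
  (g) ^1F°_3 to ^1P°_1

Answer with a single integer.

(a) forbidden (parity, ΔS, ΔJ fail)
(b) forbidden (parity, ΔS fail)
(c) forbidden (parity, ΔL, ΔJ fail)
(d) forbidden (ΔL, ΔJ fail)
(e) forbidden (parity, ΔS fail)
(f) forbidden (ΔL, ΔJ fail)
(g) forbidden (parity, ΔL, ΔJ fail)
Total allowed: 0 of 7.

0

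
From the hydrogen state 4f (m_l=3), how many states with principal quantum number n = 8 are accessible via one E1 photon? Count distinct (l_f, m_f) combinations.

4

E1 requires Δl = ±1, so l_f ∈ {2, 4}; with 0 ≤ l_f ≤ n_f−1 = 7, the allowed l_f values are {2, 4}.
For l_f = 2: m_f ∈ {m_i−1, m_i, m_i+1} ∩ [−2, 2] = {2} → 1 state.
For l_f = 4: m_f ∈ {m_i−1, m_i, m_i+1} ∩ [−4, 4] = {2, 3, 4} → 3 states.
Total: 4.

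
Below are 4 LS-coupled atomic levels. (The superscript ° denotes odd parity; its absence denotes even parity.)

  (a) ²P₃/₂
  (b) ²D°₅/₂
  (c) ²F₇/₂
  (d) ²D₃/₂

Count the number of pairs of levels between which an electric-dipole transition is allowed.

(a)–(b): allowed.
(a)–(c): forbidden (parity, ΔL, ΔJ).
(a)–(d): forbidden (parity).
(b)–(c): allowed.
(b)–(d): allowed.
(c)–(d): forbidden (parity, ΔJ).
Allowed pairs: 3 of 6.

3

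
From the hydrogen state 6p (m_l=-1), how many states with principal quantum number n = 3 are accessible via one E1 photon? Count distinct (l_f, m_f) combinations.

E1 requires Δl = ±1, so l_f ∈ {0, 2}; with 0 ≤ l_f ≤ n_f−1 = 2, the allowed l_f values are {0, 2}.
For l_f = 0: m_f ∈ {m_i−1, m_i, m_i+1} ∩ [−0, 0] = {0} → 1 state.
For l_f = 2: m_f ∈ {m_i−1, m_i, m_i+1} ∩ [−2, 2] = {-2, -1, 0} → 3 states.
Total: 4.

4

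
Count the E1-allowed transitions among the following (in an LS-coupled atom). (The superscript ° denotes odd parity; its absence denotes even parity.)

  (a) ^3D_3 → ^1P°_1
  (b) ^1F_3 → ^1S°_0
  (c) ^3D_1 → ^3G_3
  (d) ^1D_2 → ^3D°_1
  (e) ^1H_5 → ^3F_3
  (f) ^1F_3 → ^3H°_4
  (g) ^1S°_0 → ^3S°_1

0

(a) forbidden (ΔS, ΔJ fail)
(b) forbidden (ΔL, ΔJ fail)
(c) forbidden (parity, ΔL, ΔJ fail)
(d) forbidden (ΔS fails)
(e) forbidden (parity, ΔS, ΔL, ΔJ fail)
(f) forbidden (ΔS, ΔL fail)
(g) forbidden (parity, ΔS, ΔL fail)
Total allowed: 0 of 7.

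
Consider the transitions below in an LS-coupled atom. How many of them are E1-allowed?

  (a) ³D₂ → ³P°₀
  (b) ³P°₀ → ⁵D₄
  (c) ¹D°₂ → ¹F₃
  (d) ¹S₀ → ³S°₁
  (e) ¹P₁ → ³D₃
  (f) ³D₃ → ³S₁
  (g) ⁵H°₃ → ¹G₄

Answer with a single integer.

(a) forbidden (ΔJ fails)
(b) forbidden (ΔS, ΔJ fail)
(c) allowed
(d) forbidden (ΔS, ΔL fail)
(e) forbidden (parity, ΔS, ΔJ fail)
(f) forbidden (parity, ΔL, ΔJ fail)
(g) forbidden (ΔS fails)
Total allowed: 1 of 7.

1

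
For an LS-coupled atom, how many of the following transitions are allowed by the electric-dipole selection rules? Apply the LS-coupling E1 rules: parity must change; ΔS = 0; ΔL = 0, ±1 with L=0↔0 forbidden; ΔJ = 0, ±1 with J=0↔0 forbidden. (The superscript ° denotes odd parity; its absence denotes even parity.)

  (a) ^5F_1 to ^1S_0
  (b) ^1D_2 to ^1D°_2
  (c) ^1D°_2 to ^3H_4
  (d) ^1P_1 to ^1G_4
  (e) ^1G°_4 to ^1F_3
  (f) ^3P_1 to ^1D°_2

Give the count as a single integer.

2

(a) forbidden (parity, ΔS, ΔL fail)
(b) allowed
(c) forbidden (ΔS, ΔL, ΔJ fail)
(d) forbidden (parity, ΔL, ΔJ fail)
(e) allowed
(f) forbidden (ΔS fails)
Total allowed: 2 of 6.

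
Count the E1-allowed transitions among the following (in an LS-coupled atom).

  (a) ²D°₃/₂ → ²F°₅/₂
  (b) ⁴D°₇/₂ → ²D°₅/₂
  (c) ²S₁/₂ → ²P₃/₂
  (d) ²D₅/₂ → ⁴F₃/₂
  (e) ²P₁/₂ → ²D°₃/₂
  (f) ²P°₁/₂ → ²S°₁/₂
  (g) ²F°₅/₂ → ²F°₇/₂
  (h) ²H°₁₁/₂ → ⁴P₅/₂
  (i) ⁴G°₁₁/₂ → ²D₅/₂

1

(a) forbidden (parity fails)
(b) forbidden (parity, ΔS fail)
(c) forbidden (parity fails)
(d) forbidden (parity, ΔS fail)
(e) allowed
(f) forbidden (parity fails)
(g) forbidden (parity fails)
(h) forbidden (ΔS, ΔL, ΔJ fail)
(i) forbidden (ΔS, ΔL, ΔJ fail)
Total allowed: 1 of 9.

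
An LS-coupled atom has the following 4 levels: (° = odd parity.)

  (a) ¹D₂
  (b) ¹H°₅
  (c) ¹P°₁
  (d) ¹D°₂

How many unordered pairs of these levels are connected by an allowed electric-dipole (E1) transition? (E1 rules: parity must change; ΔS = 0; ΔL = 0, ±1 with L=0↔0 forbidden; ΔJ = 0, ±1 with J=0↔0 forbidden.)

(a)–(b): forbidden (ΔL, ΔJ).
(a)–(c): allowed.
(a)–(d): allowed.
(b)–(c): forbidden (parity, ΔL, ΔJ).
(b)–(d): forbidden (parity, ΔL, ΔJ).
(c)–(d): forbidden (parity).
Allowed pairs: 2 of 6.

2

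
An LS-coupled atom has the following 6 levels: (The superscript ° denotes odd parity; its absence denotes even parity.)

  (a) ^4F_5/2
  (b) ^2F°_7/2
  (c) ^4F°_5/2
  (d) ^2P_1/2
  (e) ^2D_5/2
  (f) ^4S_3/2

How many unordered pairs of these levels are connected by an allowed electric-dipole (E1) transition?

(a)–(b): forbidden (ΔS).
(a)–(c): allowed.
(a)–(d): forbidden (parity, ΔS, ΔL, ΔJ).
(a)–(e): forbidden (parity, ΔS).
(a)–(f): forbidden (parity, ΔL).
(b)–(c): forbidden (parity, ΔS).
(b)–(d): forbidden (ΔL, ΔJ).
(b)–(e): allowed.
(b)–(f): forbidden (ΔS, ΔL, ΔJ).
(c)–(d): forbidden (ΔS, ΔL, ΔJ).
(c)–(e): forbidden (ΔS).
(c)–(f): forbidden (ΔL).
(d)–(e): forbidden (parity, ΔJ).
(d)–(f): forbidden (parity, ΔS).
(e)–(f): forbidden (parity, ΔS, ΔL).
Allowed pairs: 2 of 15.

2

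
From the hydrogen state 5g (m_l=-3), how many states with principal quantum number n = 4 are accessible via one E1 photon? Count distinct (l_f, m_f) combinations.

E1 requires Δl = ±1, so l_f ∈ {3, 5}; with 0 ≤ l_f ≤ n_f−1 = 3, the allowed l_f values are {3}.
For l_f = 3: m_f ∈ {m_i−1, m_i, m_i+1} ∩ [−3, 3] = {-3, -2} → 2 states.
Total: 2.

2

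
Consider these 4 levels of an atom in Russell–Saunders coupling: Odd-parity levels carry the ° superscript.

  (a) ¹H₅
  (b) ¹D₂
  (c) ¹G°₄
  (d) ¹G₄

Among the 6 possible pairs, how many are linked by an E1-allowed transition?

2

(a)–(b): forbidden (parity, ΔL, ΔJ).
(a)–(c): allowed.
(a)–(d): forbidden (parity).
(b)–(c): forbidden (ΔL, ΔJ).
(b)–(d): forbidden (parity, ΔL, ΔJ).
(c)–(d): allowed.
Allowed pairs: 2 of 6.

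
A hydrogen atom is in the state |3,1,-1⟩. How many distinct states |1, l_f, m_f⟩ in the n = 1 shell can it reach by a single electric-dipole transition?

1

E1 requires Δl = ±1, so l_f ∈ {0, 2}; with 0 ≤ l_f ≤ n_f−1 = 0, the allowed l_f values are {0}.
For l_f = 0: m_f ∈ {m_i−1, m_i, m_i+1} ∩ [−0, 0] = {0} → 1 state.
Total: 1.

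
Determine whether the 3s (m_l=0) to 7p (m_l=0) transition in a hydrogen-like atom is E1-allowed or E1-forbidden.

Δl = 1 − 0 = +1; the E1 rule Δl = ±1 is passes.
Δm_l = 0 − (0) = +0. E1 requires Δm_l = 0, ±1: passes.
All E1 selection rules are satisfied.

allowed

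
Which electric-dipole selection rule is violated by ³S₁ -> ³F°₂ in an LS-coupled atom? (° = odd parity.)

Parity must change: even → odd — ✓.
ΔS = 0: S: 1 → 1 — ✓.
ΔL = 0, ±1 (not L=0↔0): L: 0 → 3, ΔL = +3 — ✗.
ΔJ = 0, ±1 (not J=0↔0): J: 1 → 2, ΔJ = +1 — ✓.

the ΔL = 0, ±1 rule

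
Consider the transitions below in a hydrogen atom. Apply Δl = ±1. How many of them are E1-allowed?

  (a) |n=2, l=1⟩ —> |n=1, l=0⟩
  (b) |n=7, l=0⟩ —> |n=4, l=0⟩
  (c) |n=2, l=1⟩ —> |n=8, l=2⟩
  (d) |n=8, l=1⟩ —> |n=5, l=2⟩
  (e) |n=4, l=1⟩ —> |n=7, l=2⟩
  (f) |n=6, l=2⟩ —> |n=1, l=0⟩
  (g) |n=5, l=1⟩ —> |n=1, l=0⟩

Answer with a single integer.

5

(a) allowed
(b) forbidden — Δl = +0 (E1 requires Δl = ±1)
(c) allowed
(d) allowed
(e) allowed
(f) forbidden — Δl = -2 (E1 requires Δl = ±1)
(g) allowed
Total allowed: 5 of 7.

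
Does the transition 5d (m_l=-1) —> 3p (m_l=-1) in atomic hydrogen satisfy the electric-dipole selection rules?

l: 2 → 1 (Δl = -1). Δl = ±1 ✓.
m_l: -1 → -1 (Δm_l = +0). |Δm_l| ≤ 1 ✓.
All E1 selection rules are satisfied.

allowed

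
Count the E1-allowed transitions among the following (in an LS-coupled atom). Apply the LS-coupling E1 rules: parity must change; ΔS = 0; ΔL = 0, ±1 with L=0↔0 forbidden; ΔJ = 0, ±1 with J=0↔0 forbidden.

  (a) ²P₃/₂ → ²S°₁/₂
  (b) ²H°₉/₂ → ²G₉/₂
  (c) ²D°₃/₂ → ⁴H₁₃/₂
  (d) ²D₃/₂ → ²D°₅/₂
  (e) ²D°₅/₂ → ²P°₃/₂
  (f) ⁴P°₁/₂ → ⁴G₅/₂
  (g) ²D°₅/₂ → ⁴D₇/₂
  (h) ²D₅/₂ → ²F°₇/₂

4

(a) allowed
(b) allowed
(c) forbidden (ΔS, ΔL, ΔJ fail)
(d) allowed
(e) forbidden (parity fails)
(f) forbidden (ΔL, ΔJ fail)
(g) forbidden (ΔS fails)
(h) allowed
Total allowed: 4 of 8.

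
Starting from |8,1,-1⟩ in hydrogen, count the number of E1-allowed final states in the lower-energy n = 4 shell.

E1 requires Δl = ±1, so l_f ∈ {0, 2}; with 0 ≤ l_f ≤ n_f−1 = 3, the allowed l_f values are {0, 2}.
For l_f = 0: m_f ∈ {m_i−1, m_i, m_i+1} ∩ [−0, 0] = {0} → 1 state.
For l_f = 2: m_f ∈ {m_i−1, m_i, m_i+1} ∩ [−2, 2] = {-2, -1, 0} → 3 states.
Total: 4.

4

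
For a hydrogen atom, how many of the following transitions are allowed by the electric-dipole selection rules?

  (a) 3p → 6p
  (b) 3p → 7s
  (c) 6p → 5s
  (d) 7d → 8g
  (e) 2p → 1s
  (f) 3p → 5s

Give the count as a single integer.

4

(a) forbidden — Δl = +0 (E1 requires Δl = ±1)
(b) allowed
(c) allowed
(d) forbidden — Δl = +2 (E1 requires Δl = ±1)
(e) allowed
(f) allowed
Total allowed: 4 of 6.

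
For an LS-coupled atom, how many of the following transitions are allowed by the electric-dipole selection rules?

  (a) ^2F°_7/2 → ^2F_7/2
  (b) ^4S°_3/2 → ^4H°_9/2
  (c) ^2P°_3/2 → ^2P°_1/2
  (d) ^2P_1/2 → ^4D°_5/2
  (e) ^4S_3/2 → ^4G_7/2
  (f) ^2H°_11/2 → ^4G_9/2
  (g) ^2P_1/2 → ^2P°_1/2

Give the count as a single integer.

(a) allowed
(b) forbidden (parity, ΔL, ΔJ fail)
(c) forbidden (parity fails)
(d) forbidden (ΔS, ΔJ fail)
(e) forbidden (parity, ΔL, ΔJ fail)
(f) forbidden (ΔS fails)
(g) allowed
Total allowed: 2 of 7.

2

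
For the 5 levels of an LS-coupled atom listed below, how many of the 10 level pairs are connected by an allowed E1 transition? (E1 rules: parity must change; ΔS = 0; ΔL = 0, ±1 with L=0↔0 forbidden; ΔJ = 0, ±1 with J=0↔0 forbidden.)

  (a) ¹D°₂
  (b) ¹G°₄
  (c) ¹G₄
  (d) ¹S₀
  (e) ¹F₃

3

(a)–(b): forbidden (parity, ΔL, ΔJ).
(a)–(c): forbidden (ΔL, ΔJ).
(a)–(d): forbidden (ΔL, ΔJ).
(a)–(e): allowed.
(b)–(c): allowed.
(b)–(d): forbidden (ΔL, ΔJ).
(b)–(e): allowed.
(c)–(d): forbidden (parity, ΔL, ΔJ).
(c)–(e): forbidden (parity).
(d)–(e): forbidden (parity, ΔL, ΔJ).
Allowed pairs: 3 of 10.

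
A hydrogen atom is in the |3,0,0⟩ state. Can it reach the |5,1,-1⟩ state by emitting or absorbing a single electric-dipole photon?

allowed

Initial l = 0, final l = 1, so Δl = +1. E1 requires Δl = ±1: satisfied.
Δm_l = -1 − (0) = -1. E1 requires Δm_l = 0, ±1: satisfied.
All E1 selection rules are satisfied.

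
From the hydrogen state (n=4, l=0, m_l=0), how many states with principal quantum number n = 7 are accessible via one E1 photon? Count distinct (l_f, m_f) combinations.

3

E1 requires Δl = ±1, so l_f ∈ {-1, 1}; with 0 ≤ l_f ≤ n_f−1 = 6, the allowed l_f values are {1}.
For l_f = 1: m_f ∈ {m_i−1, m_i, m_i+1} ∩ [−1, 1] = {-1, 0, 1} → 3 states.
Total: 3.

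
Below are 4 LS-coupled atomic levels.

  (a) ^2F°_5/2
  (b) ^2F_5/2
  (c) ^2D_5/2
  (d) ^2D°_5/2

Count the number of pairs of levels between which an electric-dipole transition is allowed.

4

(a)–(b): allowed.
(a)–(c): allowed.
(a)–(d): forbidden (parity).
(b)–(c): forbidden (parity).
(b)–(d): allowed.
(c)–(d): allowed.
Allowed pairs: 4 of 6.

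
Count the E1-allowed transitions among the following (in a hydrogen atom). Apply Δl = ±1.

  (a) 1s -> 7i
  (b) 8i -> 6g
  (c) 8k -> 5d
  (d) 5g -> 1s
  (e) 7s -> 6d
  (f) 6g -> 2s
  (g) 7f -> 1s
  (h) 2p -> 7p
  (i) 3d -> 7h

0

(a) forbidden — Δl = +6 (E1 requires Δl = ±1)
(b) forbidden — Δl = -2 (E1 requires Δl = ±1)
(c) forbidden — Δl = -5 (E1 requires Δl = ±1)
(d) forbidden — Δl = -4 (E1 requires Δl = ±1)
(e) forbidden — Δl = +2 (E1 requires Δl = ±1)
(f) forbidden — Δl = -4 (E1 requires Δl = ±1)
(g) forbidden — Δl = -3 (E1 requires Δl = ±1)
(h) forbidden — Δl = +0 (E1 requires Δl = ±1)
(i) forbidden — Δl = +3 (E1 requires Δl = ±1)
Total allowed: 0 of 9.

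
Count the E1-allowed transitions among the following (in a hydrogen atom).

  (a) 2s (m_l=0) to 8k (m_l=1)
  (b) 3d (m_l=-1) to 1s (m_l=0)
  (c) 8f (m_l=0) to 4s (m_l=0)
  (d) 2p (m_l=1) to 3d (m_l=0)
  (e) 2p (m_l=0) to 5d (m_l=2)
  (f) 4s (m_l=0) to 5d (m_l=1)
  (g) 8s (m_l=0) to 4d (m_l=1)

(a) forbidden — Δl = +7 (E1 requires Δl = ±1)
(b) forbidden — Δl = -2 (E1 requires Δl = ±1)
(c) forbidden — Δl = -3 (E1 requires Δl = ±1)
(d) allowed
(e) forbidden — Δm_l = +2 (E1 requires Δm_l = 0, ±1)
(f) forbidden — Δl = +2 (E1 requires Δl = ±1)
(g) forbidden — Δl = +2 (E1 requires Δl = ±1)
Total allowed: 1 of 7.

1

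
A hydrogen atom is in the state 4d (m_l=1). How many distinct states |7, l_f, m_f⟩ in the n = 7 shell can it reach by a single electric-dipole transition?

E1 requires Δl = ±1, so l_f ∈ {1, 3}; with 0 ≤ l_f ≤ n_f−1 = 6, the allowed l_f values are {1, 3}.
For l_f = 1: m_f ∈ {m_i−1, m_i, m_i+1} ∩ [−1, 1] = {0, 1} → 2 states.
For l_f = 3: m_f ∈ {m_i−1, m_i, m_i+1} ∩ [−3, 3] = {0, 1, 2} → 3 states.
Total: 5.

5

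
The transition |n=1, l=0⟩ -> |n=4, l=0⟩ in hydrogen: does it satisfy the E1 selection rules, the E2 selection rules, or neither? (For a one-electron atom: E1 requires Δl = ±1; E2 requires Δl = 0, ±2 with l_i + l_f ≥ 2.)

Δl = 0 − 0 = +0; l_i + l_f = 0.
E1 (Δl = ±1): not satisfied.
E2 (Δl = 0,±2, l_i+l_f ≥ 2): not satisfied.

neither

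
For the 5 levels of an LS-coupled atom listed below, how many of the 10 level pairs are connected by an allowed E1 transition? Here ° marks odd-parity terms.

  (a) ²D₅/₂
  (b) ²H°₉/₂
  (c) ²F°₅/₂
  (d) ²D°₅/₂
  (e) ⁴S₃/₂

2

(a)–(b): forbidden (ΔL, ΔJ).
(a)–(c): allowed.
(a)–(d): allowed.
(a)–(e): forbidden (parity, ΔS, ΔL).
(b)–(c): forbidden (parity, ΔL, ΔJ).
(b)–(d): forbidden (parity, ΔL, ΔJ).
(b)–(e): forbidden (ΔS, ΔL, ΔJ).
(c)–(d): forbidden (parity).
(c)–(e): forbidden (ΔS, ΔL).
(d)–(e): forbidden (ΔS, ΔL).
Allowed pairs: 2 of 10.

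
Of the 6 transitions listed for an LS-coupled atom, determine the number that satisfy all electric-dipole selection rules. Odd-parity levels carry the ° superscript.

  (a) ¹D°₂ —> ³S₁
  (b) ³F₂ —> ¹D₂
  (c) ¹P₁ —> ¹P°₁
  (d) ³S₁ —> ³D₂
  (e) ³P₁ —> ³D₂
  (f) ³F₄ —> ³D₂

(a) forbidden (ΔS, ΔL fail)
(b) forbidden (parity, ΔS fail)
(c) allowed
(d) forbidden (parity, ΔL fail)
(e) forbidden (parity fails)
(f) forbidden (parity, ΔJ fail)
Total allowed: 1 of 6.

1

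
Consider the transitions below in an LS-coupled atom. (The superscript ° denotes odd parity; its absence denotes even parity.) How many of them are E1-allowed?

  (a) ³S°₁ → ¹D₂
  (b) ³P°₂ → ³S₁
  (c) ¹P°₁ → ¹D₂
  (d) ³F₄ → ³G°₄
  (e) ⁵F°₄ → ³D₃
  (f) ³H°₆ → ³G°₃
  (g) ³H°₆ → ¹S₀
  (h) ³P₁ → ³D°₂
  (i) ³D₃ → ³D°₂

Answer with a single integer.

(a) forbidden (ΔS, ΔL fail)
(b) allowed
(c) allowed
(d) allowed
(e) forbidden (ΔS fails)
(f) forbidden (parity, ΔJ fail)
(g) forbidden (ΔS, ΔL, ΔJ fail)
(h) allowed
(i) allowed
Total allowed: 5 of 9.

5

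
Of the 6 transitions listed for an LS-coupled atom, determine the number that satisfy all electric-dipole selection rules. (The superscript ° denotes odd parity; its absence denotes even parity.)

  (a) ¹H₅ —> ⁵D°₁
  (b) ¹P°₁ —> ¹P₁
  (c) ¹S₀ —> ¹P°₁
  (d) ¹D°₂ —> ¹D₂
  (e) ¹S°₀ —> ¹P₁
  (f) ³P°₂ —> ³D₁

(a) forbidden (ΔS, ΔL, ΔJ fail)
(b) allowed
(c) allowed
(d) allowed
(e) allowed
(f) allowed
Total allowed: 5 of 6.

5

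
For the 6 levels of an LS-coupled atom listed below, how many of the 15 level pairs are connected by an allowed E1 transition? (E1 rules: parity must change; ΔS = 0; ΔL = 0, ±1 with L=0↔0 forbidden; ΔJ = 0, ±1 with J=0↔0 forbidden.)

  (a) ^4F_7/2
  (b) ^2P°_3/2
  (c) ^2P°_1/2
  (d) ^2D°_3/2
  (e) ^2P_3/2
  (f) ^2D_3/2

(a)–(b): forbidden (ΔS, ΔL, ΔJ).
(a)–(c): forbidden (ΔS, ΔL, ΔJ).
(a)–(d): forbidden (ΔS, ΔJ).
(a)–(e): forbidden (parity, ΔS, ΔL, ΔJ).
(a)–(f): forbidden (parity, ΔS, ΔJ).
(b)–(c): forbidden (parity).
(b)–(d): forbidden (parity).
(b)–(e): allowed.
(b)–(f): allowed.
(c)–(d): forbidden (parity).
(c)–(e): allowed.
(c)–(f): allowed.
(d)–(e): allowed.
(d)–(f): allowed.
(e)–(f): forbidden (parity).
Allowed pairs: 6 of 15.

6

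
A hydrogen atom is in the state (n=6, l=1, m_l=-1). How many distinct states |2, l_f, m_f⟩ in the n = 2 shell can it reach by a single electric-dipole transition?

E1 requires Δl = ±1, so l_f ∈ {0, 2}; with 0 ≤ l_f ≤ n_f−1 = 1, the allowed l_f values are {0}.
For l_f = 0: m_f ∈ {m_i−1, m_i, m_i+1} ∩ [−0, 0] = {0} → 1 state.
Total: 1.

1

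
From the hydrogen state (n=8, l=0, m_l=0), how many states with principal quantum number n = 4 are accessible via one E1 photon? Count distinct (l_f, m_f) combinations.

E1 requires Δl = ±1, so l_f ∈ {-1, 1}; with 0 ≤ l_f ≤ n_f−1 = 3, the allowed l_f values are {1}.
For l_f = 1: m_f ∈ {m_i−1, m_i, m_i+1} ∩ [−1, 1] = {-1, 0, 1} → 3 states.
Total: 3.

3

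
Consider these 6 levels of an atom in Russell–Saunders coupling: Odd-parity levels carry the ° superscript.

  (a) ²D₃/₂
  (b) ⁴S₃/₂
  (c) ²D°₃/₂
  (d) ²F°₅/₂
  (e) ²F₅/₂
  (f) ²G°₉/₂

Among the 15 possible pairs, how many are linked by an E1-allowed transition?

(a)–(b): forbidden (parity, ΔS, ΔL).
(a)–(c): allowed.
(a)–(d): allowed.
(a)–(e): forbidden (parity).
(a)–(f): forbidden (ΔL, ΔJ).
(b)–(c): forbidden (ΔS, ΔL).
(b)–(d): forbidden (ΔS, ΔL).
(b)–(e): forbidden (parity, ΔS, ΔL).
(b)–(f): forbidden (ΔS, ΔL, ΔJ).
(c)–(d): forbidden (parity).
(c)–(e): allowed.
(c)–(f): forbidden (parity, ΔL, ΔJ).
(d)–(e): allowed.
(d)–(f): forbidden (parity, ΔJ).
(e)–(f): forbidden (ΔJ).
Allowed pairs: 4 of 15.

4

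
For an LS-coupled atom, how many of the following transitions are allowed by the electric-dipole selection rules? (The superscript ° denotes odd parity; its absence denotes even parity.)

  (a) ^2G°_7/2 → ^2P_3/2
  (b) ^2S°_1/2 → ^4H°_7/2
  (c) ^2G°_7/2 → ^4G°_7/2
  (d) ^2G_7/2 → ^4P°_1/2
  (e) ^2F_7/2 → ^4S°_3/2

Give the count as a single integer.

(a) forbidden (ΔL, ΔJ fail)
(b) forbidden (parity, ΔS, ΔL, ΔJ fail)
(c) forbidden (parity, ΔS fail)
(d) forbidden (ΔS, ΔL, ΔJ fail)
(e) forbidden (ΔS, ΔL, ΔJ fail)
Total allowed: 0 of 5.

0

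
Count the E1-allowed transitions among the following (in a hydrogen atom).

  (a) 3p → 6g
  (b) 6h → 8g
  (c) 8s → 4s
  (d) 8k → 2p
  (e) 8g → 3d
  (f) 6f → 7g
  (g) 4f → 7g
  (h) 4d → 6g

(a) forbidden — Δl = +3 (E1 requires Δl = ±1)
(b) allowed
(c) forbidden — Δl = +0 (E1 requires Δl = ±1)
(d) forbidden — Δl = -6 (E1 requires Δl = ±1)
(e) forbidden — Δl = -2 (E1 requires Δl = ±1)
(f) allowed
(g) allowed
(h) forbidden — Δl = +2 (E1 requires Δl = ±1)
Total allowed: 3 of 8.

3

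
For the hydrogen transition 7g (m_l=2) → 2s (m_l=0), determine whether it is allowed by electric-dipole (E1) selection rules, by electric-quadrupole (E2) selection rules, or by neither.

neither

Δl = 0 − 4 = -4; l_i + l_f = 4.
Δm_l = -2.
E1 (Δl = ±1, |Δm_l| ≤ 1): not satisfied.
E2 (Δl = 0,±2, l_i+l_f ≥ 2, |Δm_l| ≤ 2): not satisfied.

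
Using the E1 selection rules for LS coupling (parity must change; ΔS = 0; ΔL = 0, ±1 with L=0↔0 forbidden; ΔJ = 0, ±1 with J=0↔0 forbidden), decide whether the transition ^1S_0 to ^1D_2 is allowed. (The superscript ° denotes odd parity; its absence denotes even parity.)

Reading off the term symbols: S 0→0, L 0→2, J 0→2, parity even→even.
Parity must change: even → even — fails.
ΔS = 0: S: 0 → 0 — ok.
ΔL = 0, ±1 (not L=0↔0): L: 0 → 2, ΔL = +2 — fails.
ΔJ = 0, ±1 (not J=0↔0): J: 0 → 2, ΔJ = +2 — fails.
Rule(s) violated: parity, ΔL, ΔJ.

forbidden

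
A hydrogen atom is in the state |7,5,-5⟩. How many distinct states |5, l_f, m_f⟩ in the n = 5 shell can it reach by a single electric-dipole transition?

E1 requires Δl = ±1, so l_f ∈ {4, 6}; with 0 ≤ l_f ≤ n_f−1 = 4, the allowed l_f values are {4}.
For l_f = 4: m_f ∈ {m_i−1, m_i, m_i+1} ∩ [−4, 4] = {-4} → 1 state.
Total: 1.

1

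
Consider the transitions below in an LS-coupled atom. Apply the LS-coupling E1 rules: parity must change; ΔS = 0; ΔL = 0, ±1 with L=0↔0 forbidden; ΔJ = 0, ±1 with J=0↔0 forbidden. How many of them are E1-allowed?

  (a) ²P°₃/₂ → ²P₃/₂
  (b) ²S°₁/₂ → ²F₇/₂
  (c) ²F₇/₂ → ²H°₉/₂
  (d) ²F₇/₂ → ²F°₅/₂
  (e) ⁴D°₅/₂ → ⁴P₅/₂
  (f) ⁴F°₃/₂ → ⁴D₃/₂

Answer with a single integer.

(a) allowed
(b) forbidden (ΔL, ΔJ fail)
(c) forbidden (ΔL fails)
(d) allowed
(e) allowed
(f) allowed
Total allowed: 4 of 6.

4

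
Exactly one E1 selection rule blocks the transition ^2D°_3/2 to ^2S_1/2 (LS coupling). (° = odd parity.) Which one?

Reading off the term symbols: S 1/2→1/2, L 2→0, J 3/2→1/2, parity odd→even.
Parity must change: odd → even — ok.
ΔS = 0: S: 1/2 → 1/2 — ok.
ΔL = 0, ±1 (not L=0↔0): L: 2 → 0, ΔL = -2 — fails.
ΔJ = 0, ±1 (not J=0↔0): J: 3/2 → 1/2, ΔJ = -1 — ok.

the ΔL = 0, ±1 rule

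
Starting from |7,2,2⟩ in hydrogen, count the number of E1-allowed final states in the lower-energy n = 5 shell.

E1 requires Δl = ±1, so l_f ∈ {1, 3}; with 0 ≤ l_f ≤ n_f−1 = 4, the allowed l_f values are {1, 3}.
For l_f = 1: m_f ∈ {m_i−1, m_i, m_i+1} ∩ [−1, 1] = {1} → 1 state.
For l_f = 3: m_f ∈ {m_i−1, m_i, m_i+1} ∩ [−3, 3] = {1, 2, 3} → 3 states.
Total: 4.

4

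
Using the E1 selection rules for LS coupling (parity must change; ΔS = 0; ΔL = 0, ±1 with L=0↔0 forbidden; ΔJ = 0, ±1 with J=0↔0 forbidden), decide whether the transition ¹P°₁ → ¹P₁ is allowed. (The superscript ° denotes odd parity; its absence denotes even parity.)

Initial level: S=0, L=1, J=1, parity odd. Final level: S=0, L=1, J=1, parity even.
ΔS = 0: S: 0 → 0 — ok.
ΔL = 0, ±1 (not L=0↔0): L: 1 → 1, ΔL = +0 — ok.
ΔJ = 0, ±1 (not J=0↔0): J: 1 → 1, ΔJ = +0 — ok.
Parity must change: odd → even — ok.
All four E1 rules are satisfied.

allowed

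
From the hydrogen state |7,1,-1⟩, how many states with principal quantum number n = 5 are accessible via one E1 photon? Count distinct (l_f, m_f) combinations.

E1 requires Δl = ±1, so l_f ∈ {0, 2}; with 0 ≤ l_f ≤ n_f−1 = 4, the allowed l_f values are {0, 2}.
For l_f = 0: m_f ∈ {m_i−1, m_i, m_i+1} ∩ [−0, 0] = {0} → 1 state.
For l_f = 2: m_f ∈ {m_i−1, m_i, m_i+1} ∩ [−2, 2] = {-2, -1, 0} → 3 states.
Total: 4.

4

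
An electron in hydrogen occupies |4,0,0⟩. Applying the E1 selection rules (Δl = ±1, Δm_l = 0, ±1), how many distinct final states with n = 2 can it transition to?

E1 requires Δl = ±1, so l_f ∈ {-1, 1}; with 0 ≤ l_f ≤ n_f−1 = 1, the allowed l_f values are {1}.
For l_f = 1: m_f ∈ {m_i−1, m_i, m_i+1} ∩ [−1, 1] = {-1, 0, 1} → 3 states.
Total: 3.

3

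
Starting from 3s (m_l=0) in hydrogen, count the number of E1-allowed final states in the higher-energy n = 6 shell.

E1 requires Δl = ±1, so l_f ∈ {-1, 1}; with 0 ≤ l_f ≤ n_f−1 = 5, the allowed l_f values are {1}.
For l_f = 1: m_f ∈ {m_i−1, m_i, m_i+1} ∩ [−1, 1] = {-1, 0, 1} → 3 states.
Total: 3.

3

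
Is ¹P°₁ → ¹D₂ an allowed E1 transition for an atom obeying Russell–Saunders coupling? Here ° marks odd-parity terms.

allowed

Reading off the term symbols: S 0→0, L 1→2, J 1→2, parity odd→even.
ΔL = 0, ±1 (not L=0↔0): L: 1 → 2, ΔL = +1 — ok.
Parity must change: odd → even — ok.
ΔS = 0: S: 0 → 0 — ok.
ΔJ = 0, ±1 (not J=0↔0): J: 1 → 2, ΔJ = +1 — ok.
All four E1 rules are satisfied.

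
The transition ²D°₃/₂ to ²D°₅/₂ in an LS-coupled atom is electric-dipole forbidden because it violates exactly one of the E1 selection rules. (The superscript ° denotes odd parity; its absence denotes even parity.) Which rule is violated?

parity

Reading off the term symbols: S 1/2→1/2, L 2→2, J 3/2→5/2, parity odd→odd.
Parity must change: odd → odd — fails.
ΔS = 0: S: 1/2 → 1/2 — ok.
ΔL = 0, ±1 (not L=0↔0): L: 2 → 2, ΔL = +0 — ok.
ΔJ = 0, ±1 (not J=0↔0): J: 3/2 → 5/2, ΔJ = +1 — ok.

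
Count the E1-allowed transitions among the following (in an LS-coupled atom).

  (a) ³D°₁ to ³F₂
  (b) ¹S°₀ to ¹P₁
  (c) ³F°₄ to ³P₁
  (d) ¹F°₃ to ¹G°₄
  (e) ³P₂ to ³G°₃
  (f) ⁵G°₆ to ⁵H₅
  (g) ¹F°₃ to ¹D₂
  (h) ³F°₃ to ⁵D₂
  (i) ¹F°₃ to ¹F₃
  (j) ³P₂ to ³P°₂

6

(a) allowed
(b) allowed
(c) forbidden (ΔL, ΔJ fail)
(d) forbidden (parity fails)
(e) forbidden (ΔL fails)
(f) allowed
(g) allowed
(h) forbidden (ΔS fails)
(i) allowed
(j) allowed
Total allowed: 6 of 10.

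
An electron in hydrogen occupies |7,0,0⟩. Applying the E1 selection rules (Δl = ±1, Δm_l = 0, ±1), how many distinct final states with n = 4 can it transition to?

3

E1 requires Δl = ±1, so l_f ∈ {-1, 1}; with 0 ≤ l_f ≤ n_f−1 = 3, the allowed l_f values are {1}.
For l_f = 1: m_f ∈ {m_i−1, m_i, m_i+1} ∩ [−1, 1] = {-1, 0, 1} → 3 states.
Total: 3.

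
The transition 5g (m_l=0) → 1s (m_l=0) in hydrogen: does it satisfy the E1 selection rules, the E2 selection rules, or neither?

neither

Δl = 0 − 4 = -4; l_i + l_f = 4.
Δm_l = +0.
E1 (Δl = ±1, |Δm_l| ≤ 1): not satisfied.
E2 (Δl = 0,±2, l_i+l_f ≥ 2, |Δm_l| ≤ 2): not satisfied.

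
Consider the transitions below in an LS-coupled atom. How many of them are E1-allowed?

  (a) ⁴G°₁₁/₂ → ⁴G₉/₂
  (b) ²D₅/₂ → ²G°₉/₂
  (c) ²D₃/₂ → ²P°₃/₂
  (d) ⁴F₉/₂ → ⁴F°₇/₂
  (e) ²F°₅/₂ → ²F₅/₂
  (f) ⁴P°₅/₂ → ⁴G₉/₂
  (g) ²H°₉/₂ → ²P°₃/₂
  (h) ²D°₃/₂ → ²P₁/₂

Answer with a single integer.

5

(a) allowed
(b) forbidden (ΔL, ΔJ fail)
(c) allowed
(d) allowed
(e) allowed
(f) forbidden (ΔL, ΔJ fail)
(g) forbidden (parity, ΔL, ΔJ fail)
(h) allowed
Total allowed: 5 of 8.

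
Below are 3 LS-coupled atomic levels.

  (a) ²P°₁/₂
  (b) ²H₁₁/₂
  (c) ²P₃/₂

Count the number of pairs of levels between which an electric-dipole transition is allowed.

(a)–(b): forbidden (ΔL, ΔJ).
(a)–(c): allowed.
(b)–(c): forbidden (parity, ΔL, ΔJ).
Allowed pairs: 1 of 3.

1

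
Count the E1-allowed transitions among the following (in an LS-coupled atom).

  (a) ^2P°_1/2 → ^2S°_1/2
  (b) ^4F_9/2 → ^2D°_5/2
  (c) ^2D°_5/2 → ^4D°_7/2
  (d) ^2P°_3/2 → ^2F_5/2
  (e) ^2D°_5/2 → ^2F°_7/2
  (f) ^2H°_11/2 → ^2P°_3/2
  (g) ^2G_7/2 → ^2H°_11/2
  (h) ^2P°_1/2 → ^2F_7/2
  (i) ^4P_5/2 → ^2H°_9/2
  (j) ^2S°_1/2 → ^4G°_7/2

0

(a) forbidden (parity fails)
(b) forbidden (ΔS, ΔJ fail)
(c) forbidden (parity, ΔS fail)
(d) forbidden (ΔL fails)
(e) forbidden (parity fails)
(f) forbidden (parity, ΔL, ΔJ fail)
(g) forbidden (ΔJ fails)
(h) forbidden (ΔL, ΔJ fail)
(i) forbidden (ΔS, ΔL, ΔJ fail)
(j) forbidden (parity, ΔS, ΔL, ΔJ fail)
Total allowed: 0 of 10.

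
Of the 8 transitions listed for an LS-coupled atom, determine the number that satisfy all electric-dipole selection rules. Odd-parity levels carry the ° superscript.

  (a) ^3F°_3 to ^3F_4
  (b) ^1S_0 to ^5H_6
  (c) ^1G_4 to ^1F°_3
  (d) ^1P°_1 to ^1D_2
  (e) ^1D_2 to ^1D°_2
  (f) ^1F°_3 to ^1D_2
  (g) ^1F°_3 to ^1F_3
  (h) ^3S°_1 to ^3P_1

7

(a) allowed
(b) forbidden (parity, ΔS, ΔL, ΔJ fail)
(c) allowed
(d) allowed
(e) allowed
(f) allowed
(g) allowed
(h) allowed
Total allowed: 7 of 8.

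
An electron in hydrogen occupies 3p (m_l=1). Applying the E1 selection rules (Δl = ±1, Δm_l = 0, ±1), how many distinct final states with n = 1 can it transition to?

1

E1 requires Δl = ±1, so l_f ∈ {0, 2}; with 0 ≤ l_f ≤ n_f−1 = 0, the allowed l_f values are {0}.
For l_f = 0: m_f ∈ {m_i−1, m_i, m_i+1} ∩ [−0, 0] = {0} → 1 state.
Total: 1.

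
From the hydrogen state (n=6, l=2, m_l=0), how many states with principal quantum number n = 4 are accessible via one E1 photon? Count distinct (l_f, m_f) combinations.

6

E1 requires Δl = ±1, so l_f ∈ {1, 3}; with 0 ≤ l_f ≤ n_f−1 = 3, the allowed l_f values are {1, 3}.
For l_f = 1: m_f ∈ {m_i−1, m_i, m_i+1} ∩ [−1, 1] = {-1, 0, 1} → 3 states.
For l_f = 3: m_f ∈ {m_i−1, m_i, m_i+1} ∩ [−3, 3] = {-1, 0, 1} → 3 states.
Total: 6.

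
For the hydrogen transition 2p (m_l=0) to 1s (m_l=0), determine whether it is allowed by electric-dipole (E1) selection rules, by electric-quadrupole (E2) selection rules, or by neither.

Δl = 0 − 1 = -1; l_i + l_f = 1.
Δm_l = +0.
E1 (Δl = ±1, |Δm_l| ≤ 1): satisfied.
E2 (Δl = 0,±2, l_i+l_f ≥ 2, |Δm_l| ≤ 2): not satisfied.

E1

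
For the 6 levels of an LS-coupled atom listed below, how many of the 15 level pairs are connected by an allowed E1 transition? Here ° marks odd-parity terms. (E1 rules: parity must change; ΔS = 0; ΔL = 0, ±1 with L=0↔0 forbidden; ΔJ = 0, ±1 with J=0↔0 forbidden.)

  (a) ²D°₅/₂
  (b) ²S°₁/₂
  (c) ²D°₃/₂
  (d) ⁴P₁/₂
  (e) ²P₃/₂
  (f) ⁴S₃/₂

(a)–(b): forbidden (parity, ΔL, ΔJ).
(a)–(c): forbidden (parity).
(a)–(d): forbidden (ΔS, ΔJ).
(a)–(e): allowed.
(a)–(f): forbidden (ΔS, ΔL).
(b)–(c): forbidden (parity, ΔL).
(b)–(d): forbidden (ΔS).
(b)–(e): allowed.
(b)–(f): forbidden (ΔS, ΔL).
(c)–(d): forbidden (ΔS).
(c)–(e): allowed.
(c)–(f): forbidden (ΔS, ΔL).
(d)–(e): forbidden (parity, ΔS).
(d)–(f): forbidden (parity).
(e)–(f): forbidden (parity, ΔS).
Allowed pairs: 3 of 15.

3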